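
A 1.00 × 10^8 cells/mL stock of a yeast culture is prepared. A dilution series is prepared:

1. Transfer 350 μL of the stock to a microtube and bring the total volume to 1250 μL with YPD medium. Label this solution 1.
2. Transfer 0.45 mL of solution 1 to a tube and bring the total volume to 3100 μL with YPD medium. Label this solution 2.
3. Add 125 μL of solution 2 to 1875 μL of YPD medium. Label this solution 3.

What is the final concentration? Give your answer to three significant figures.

Step 1: 350 μL brought to 1250 μL → factor 1250/350 = 3.5714
Step 2: 0.45 mL brought to 3100 μL → factor 3.1/0.45 = 6.8889
Step 3: 125 μL + 1875 μL = 2000 μL total → factor 2000/125 = 16
Overall dilution factor = 3.5714 × 6.8889 × 16 = 393.65
Final = 1.00 × 10^8 cells/mL / 393.65 = 2.54 × 10^5 cells/mL

2.54 × 10^5 cells/mL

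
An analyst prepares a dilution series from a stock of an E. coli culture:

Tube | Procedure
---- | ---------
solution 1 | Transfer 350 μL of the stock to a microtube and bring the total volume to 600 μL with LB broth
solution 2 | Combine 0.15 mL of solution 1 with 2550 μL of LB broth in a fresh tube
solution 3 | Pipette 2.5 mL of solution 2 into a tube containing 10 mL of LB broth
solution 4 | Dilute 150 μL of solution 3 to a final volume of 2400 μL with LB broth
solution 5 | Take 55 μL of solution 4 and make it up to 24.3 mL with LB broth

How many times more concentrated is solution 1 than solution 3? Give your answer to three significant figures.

Step 1: 350 μL brought to 600 μL → factor 600/350 = 1.7143
Step 2: 0.15 mL + 2550 μL = 2.7 mL total → factor 2.7/0.15 = 18
Step 3: 2.5 mL + 10 mL = 12.5 mL total → factor 12.5/2.5 = 5
Dilution factor to solution 1 = 1.7143; to solution 3 = 154.29
[solution 1]/[solution 3] = (factor to solution 3)/(factor to solution 1) = 154.29/1.7143 = 90.0

90.0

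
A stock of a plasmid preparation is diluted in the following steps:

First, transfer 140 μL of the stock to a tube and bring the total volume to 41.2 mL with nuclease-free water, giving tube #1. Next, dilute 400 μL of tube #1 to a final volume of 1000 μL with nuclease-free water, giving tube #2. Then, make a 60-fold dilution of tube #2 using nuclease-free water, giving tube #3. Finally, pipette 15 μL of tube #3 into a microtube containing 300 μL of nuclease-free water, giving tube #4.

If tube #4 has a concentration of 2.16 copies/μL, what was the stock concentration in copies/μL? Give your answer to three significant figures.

2.00 × 10^6 copies/μL

Step 1: 140 μL brought to 41.2 mL → factor 41200/140 = 294.29
Step 2: 400 μL brought to 1000 μL → factor 1000/400 = 2.5
Step 3: 60-fold → factor 60
Step 4: 15 μL + 300 μL = 315 μL total → factor 315/15 = 21
Overall dilution factor = 294.29 × 2.5 × 60 × 21 = 9.27 × 10^5
Stock = 2.16 copies/μL × 9.27 × 10^5 = 2.00 × 10^6 copies/μL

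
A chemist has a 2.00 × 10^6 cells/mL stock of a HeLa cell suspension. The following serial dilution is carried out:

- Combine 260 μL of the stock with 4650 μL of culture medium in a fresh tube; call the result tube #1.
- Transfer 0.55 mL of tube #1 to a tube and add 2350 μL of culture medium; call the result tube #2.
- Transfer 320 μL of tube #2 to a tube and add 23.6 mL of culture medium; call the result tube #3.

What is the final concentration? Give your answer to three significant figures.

269 cells/mL

Step 1: 260 μL + 4650 μL = 4910 μL total → factor 4910/260 = 18.885
Step 2: 0.55 mL + 2350 μL = 2.9 mL total → factor 2.9/0.55 = 5.2727
Step 3: 320 μL + 23.6 mL = 23920 μL total → factor 23920/320 = 74.75
Overall dilution factor = 18.885 × 5.2727 × 74.75 = 7443.1
Final = 2.00 × 10^6 cells/mL / 7443.1 = 269 cells/mL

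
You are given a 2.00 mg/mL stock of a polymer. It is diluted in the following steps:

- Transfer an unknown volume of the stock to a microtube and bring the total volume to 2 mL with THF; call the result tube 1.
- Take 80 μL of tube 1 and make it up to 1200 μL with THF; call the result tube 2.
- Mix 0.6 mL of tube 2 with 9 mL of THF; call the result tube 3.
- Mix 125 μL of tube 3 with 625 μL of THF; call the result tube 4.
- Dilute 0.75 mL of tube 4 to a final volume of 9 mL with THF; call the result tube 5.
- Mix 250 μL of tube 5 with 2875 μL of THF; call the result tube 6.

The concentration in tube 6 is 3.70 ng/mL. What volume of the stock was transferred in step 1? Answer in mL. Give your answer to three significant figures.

Step 1: v brought to 2 mL → factor = 2 mL/v
Step 2: 80 μL brought to 1200 μL → factor 1200/80 = 15
Step 3: 0.6 mL + 9 mL = 9.6 mL total → factor 9.6/0.6 = 16
Step 4: 125 μL + 625 μL = 750 μL total → factor 750/125 = 6
Step 5: 0.75 mL brought to 9 mL → factor 9/0.75 = 12
Step 6: 250 μL + 2875 μL = 3125 μL total → factor 3125/250 = 12.5
Product of known-step factors = 2.16 × 10^5
Overall factor = 2.00 mg/mL / (3.70 ng/mL) = 5.4054 × 10^5
Step-1 factor = 5.4054 × 10^5 / 2.16 × 10^5 = 2.5025
v = 2 mL / 2.5025 = 0.799 mL

0.799 mL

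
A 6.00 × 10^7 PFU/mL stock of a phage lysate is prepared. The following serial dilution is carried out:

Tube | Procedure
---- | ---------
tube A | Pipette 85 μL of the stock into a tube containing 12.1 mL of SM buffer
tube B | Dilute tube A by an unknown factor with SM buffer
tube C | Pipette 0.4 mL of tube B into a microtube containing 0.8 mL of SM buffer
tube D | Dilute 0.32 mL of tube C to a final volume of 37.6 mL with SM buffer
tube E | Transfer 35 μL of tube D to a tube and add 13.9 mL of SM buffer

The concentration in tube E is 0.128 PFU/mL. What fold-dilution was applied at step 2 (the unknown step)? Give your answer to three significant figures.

23.3-fold

Step 1: 85 μL + 12.1 mL = 12185 μL total → factor 12185/85 = 143.35
Step 2: unknown factor x
Step 3: 0.4 mL + 0.8 mL = 1.2 mL total → factor 1.2/0.4 = 3
Step 4: 0.32 mL brought to 37.6 mL → factor 37.6/0.32 = 117.5
Step 5: 35 μL + 13.9 mL = 13935 μL total → factor 13935/35 = 398.14
Product of known-step factors = 2.0119 × 10^7
Overall factor = 6.00 × 10^7 PFU/mL / (0.128 PFU/mL) = 4.6875 × 10^8
x = 4.6875 × 10^8 / 2.0119 × 10^7 = 23.3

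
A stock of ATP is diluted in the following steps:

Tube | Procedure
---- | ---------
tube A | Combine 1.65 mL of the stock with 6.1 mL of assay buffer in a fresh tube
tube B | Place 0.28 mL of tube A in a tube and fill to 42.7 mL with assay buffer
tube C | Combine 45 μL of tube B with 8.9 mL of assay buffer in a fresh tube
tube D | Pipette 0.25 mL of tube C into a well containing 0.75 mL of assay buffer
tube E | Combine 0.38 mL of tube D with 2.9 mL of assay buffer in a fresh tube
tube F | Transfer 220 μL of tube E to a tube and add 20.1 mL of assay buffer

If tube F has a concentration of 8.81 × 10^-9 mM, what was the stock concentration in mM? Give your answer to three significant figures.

Step 1: 1.65 mL + 6.1 mL = 7.75 mL total → factor 7.75/1.65 = 4.697
Step 2: 0.28 mL brought to 42.7 mL → factor 42.7/0.28 = 152.5
Step 3: 45 μL + 8.9 mL = 8945 μL total → factor 8945/45 = 198.78
Step 4: 0.25 mL + 0.75 mL = 1 mL total → factor 1/0.25 = 4
Step 5: 0.38 mL + 2.9 mL = 3.28 mL total → factor 3.28/0.38 = 8.6316
Step 6: 220 μL + 20.1 mL = 20320 μL total → factor 20320/220 = 92.364
Overall dilution factor = 4.697 × 152.5 × 198.78 × 4 × 8.6316 × 92.364 = 4.5405 × 10^8
Stock = 8.81 × 10^-9 mM × 4.5405 × 10^8 = 4.00 mM

4.00 mM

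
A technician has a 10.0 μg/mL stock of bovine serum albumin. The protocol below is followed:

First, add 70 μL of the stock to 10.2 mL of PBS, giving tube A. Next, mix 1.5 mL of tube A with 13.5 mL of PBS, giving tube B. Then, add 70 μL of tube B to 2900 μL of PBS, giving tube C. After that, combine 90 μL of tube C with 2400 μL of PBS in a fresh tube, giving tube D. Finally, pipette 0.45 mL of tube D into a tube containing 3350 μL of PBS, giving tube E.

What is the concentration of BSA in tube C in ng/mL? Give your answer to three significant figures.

0.161 ng/mL

Step 1: 70 μL + 10.2 mL = 10270 μL total → factor 10270/70 = 146.71
Step 2: 1.5 mL + 13.5 mL = 15 mL total → factor 15/1.5 = 10
Step 3: 70 μL + 2900 μL = 2970 μL total → factor 2970/70 = 42.429
Dilution factor through tube C = 146.71 × 10 × 42.429 = 62249
[tube C] = 10.0 μg/mL / 62249 = 0.0001606 μg/mL = 0.161 ng/mL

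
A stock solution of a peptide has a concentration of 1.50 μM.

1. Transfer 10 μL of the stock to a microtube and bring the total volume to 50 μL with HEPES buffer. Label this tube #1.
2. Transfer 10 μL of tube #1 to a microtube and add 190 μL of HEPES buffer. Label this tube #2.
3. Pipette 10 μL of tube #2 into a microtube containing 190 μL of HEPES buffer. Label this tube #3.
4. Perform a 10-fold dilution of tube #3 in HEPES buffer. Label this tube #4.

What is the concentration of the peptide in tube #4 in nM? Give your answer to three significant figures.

0.0750 nM

Step 1: 10 μL brought to 50 μL → factor 50/10 = 5
Step 2: 10 μL + 190 μL = 200 μL total → factor 200/10 = 20
Step 3: 10 μL + 190 μL = 200 μL total → factor 200/10 = 20
Step 4: 10-fold → factor 10
Overall dilution factor = 5 × 20 × 20 × 10 = 20000
Final = 1.50 μM / 20000 = 7.500 × 10^-5 μM = 0.0750 nM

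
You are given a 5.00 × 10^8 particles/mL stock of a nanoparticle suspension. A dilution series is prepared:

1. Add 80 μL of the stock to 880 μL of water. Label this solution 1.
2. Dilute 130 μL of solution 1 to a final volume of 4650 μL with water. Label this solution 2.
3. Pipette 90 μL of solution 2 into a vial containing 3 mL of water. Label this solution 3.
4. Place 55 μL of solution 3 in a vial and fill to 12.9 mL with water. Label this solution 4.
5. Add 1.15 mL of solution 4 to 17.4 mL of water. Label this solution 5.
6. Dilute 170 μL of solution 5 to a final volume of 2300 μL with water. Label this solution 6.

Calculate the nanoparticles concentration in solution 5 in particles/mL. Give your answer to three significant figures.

8.97 particles/mL

Step 1: 80 μL + 880 μL = 960 μL total → factor 960/80 = 12
Step 2: 130 μL brought to 4650 μL → factor 4650/130 = 35.769
Step 3: 90 μL + 3 mL = 3090 μL total → factor 3090/90 = 34.333
Step 4: 55 μL brought to 12.9 mL → factor 12900/55 = 234.55
Step 5: 1.15 mL + 17.4 mL = 18.55 mL total → factor 18.55/1.15 = 16.13
Dilution factor through solution 5 = 12 × 35.769 × 34.333 × 234.55 × 16.13 = 5.5754 × 10^7
[solution 5] = 5.00 × 10^8 particles/mL / 5.5754 × 10^7 = 8.97 particles/mL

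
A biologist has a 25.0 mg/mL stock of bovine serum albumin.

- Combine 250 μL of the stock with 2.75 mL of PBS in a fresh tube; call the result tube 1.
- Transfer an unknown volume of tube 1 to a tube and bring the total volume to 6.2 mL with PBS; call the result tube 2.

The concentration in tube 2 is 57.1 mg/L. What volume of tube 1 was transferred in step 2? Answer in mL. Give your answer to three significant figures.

Step 1: 250 μL + 2.75 mL = 3000 μL total → factor 3000/250 = 12
Step 2: v brought to 6.2 mL → factor = 6.2 mL/v
Product of known-step factors = 12
Overall factor = 25.0 mg/mL / (57.1 mg/L) = 437.83
Step-2 factor = 437.83 / 12 = 36.486
v = 6.2 mL / 36.486 = 0.170 mL

0.170 mL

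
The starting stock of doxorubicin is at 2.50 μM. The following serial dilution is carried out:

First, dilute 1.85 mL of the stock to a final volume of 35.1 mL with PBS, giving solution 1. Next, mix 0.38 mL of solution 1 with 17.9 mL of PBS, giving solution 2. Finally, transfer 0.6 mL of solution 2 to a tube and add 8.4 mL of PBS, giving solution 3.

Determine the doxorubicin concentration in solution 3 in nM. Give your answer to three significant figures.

0.183 nM

Step 1: 1.85 mL brought to 35.1 mL → factor 35.1/1.85 = 18.973
Step 2: 0.38 mL + 17.9 mL = 18.28 mL total → factor 18.28/0.38 = 48.105
Step 3: 0.6 mL + 8.4 mL = 9 mL total → factor 9/0.6 = 15
Overall dilution factor = 18.973 × 48.105 × 15 = 13690
Final = 2.50 μM / 13690 = 0.0001826 μM = 0.183 nM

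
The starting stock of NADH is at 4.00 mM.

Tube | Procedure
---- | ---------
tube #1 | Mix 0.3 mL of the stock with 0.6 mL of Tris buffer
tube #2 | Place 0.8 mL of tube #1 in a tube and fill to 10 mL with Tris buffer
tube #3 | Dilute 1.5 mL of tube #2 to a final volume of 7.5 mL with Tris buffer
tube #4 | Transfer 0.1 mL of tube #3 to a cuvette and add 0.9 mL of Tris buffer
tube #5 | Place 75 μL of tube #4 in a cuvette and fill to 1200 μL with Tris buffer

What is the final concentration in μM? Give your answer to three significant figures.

Step 1: 0.3 mL + 0.6 mL = 0.9 mL total → factor 0.9/0.3 = 3
Step 2: 0.8 mL brought to 10 mL → factor 10/0.8 = 12.5
Step 3: 1.5 mL brought to 7.5 mL → factor 7.5/1.5 = 5
Step 4: 0.1 mL + 0.9 mL = 1 mL total → factor 1/0.1 = 10
Step 5: 75 μL brought to 1200 μL → factor 1200/75 = 16
Overall dilution factor = 3 × 12.5 × 5 × 10 × 16 = 30000
Final = 4.00 mM / 30000 = 0.0001333 mM = 0.133 μM

0.133 μM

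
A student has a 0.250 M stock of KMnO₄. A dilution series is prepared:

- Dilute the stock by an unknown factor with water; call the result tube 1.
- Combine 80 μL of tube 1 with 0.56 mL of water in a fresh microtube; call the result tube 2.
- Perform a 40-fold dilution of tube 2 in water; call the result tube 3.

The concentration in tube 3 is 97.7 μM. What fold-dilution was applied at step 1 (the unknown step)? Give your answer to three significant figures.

8.00-fold

Step 1: unknown factor x
Step 2: 80 μL + 0.56 mL = 640 μL total → factor 640/80 = 8
Step 3: 40-fold → factor 40
Product of known-step factors = 320
Overall factor = 0.250 M / (97.7 μM) = 2558.9
x = 2558.9 / 320 = 8.00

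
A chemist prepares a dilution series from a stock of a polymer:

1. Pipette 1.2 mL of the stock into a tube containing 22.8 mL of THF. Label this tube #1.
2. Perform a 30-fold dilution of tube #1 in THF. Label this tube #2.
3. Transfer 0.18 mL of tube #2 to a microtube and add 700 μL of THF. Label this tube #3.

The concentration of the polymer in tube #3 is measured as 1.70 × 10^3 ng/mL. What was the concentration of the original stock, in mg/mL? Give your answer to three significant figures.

Step 1: 1.2 mL + 22.8 mL = 24 mL total → factor 24/1.2 = 20
Step 2: 30-fold → factor 30
Step 3: 0.18 mL + 700 μL = 0.88 mL total → factor 0.88/0.18 = 4.8889
Overall dilution factor = 20 × 30 × 4.8889 = 2933.3
Stock = 1.70 × 10^3 ng/mL × 2933.3 = 4.987 × 10^6 ng/mL = 4.99 mg/mL

4.99 mg/mL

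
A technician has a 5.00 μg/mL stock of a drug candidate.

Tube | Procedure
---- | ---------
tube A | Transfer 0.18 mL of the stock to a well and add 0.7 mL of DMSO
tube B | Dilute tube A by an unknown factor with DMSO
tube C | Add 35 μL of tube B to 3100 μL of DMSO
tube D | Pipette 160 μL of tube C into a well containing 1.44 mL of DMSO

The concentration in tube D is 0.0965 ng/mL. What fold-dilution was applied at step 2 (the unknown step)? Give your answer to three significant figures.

Step 1: 0.18 mL + 0.7 mL = 0.88 mL total → factor 0.88/0.18 = 4.8889
Step 2: unknown factor x
Step 3: 35 μL + 3100 μL = 3135 μL total → factor 3135/35 = 89.571
Step 4: 160 μL + 1.44 mL = 1600 μL total → factor 1600/160 = 10
Product of known-step factors = 4379
Overall factor = 5.00 μg/mL / (0.0965 ng/mL) = 51813
x = 51813 / 4379 = 11.8

11.8-fold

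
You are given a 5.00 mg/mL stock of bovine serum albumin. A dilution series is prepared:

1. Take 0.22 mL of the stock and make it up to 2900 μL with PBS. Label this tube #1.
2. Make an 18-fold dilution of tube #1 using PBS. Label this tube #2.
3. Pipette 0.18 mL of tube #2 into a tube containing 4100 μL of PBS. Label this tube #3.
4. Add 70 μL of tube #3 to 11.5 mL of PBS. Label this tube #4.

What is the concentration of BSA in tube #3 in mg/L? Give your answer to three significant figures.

Step 1: 0.22 mL brought to 2900 μL → factor 2.9/0.22 = 13.182
Step 2: 18-fold → factor 18
Step 3: 0.18 mL + 4100 μL = 4.28 mL total → factor 4.28/0.18 = 23.778
Dilution factor through tube #3 = 13.182 × 18 × 23.778 = 5641.8
[tube #3] = 5.00 mg/mL / 5641.8 = 0.0008862 mg/mL = 0.886 mg/L

0.886 mg/L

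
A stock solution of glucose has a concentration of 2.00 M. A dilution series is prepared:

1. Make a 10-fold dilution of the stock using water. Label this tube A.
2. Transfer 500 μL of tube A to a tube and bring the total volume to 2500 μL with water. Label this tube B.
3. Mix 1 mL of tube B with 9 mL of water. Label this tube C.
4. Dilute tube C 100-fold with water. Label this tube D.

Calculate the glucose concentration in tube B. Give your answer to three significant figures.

Step 1: 10-fold → factor 10
Step 2: 500 μL brought to 2500 μL → factor 2500/500 = 5
Dilution factor through tube B = 10 × 5 = 50
[tube B] = 2.00 M / 50 = 0.0400 M

0.0400 M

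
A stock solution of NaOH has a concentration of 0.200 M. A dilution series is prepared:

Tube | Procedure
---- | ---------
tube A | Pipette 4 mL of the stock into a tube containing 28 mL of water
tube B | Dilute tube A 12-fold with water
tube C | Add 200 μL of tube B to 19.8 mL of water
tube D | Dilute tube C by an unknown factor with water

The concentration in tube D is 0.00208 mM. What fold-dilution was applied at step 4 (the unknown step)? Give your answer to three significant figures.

10.0-fold

Step 1: 4 mL + 28 mL = 32 mL total → factor 32/4 = 8
Step 2: 12-fold → factor 12
Step 3: 200 μL + 19.8 mL = 20000 μL total → factor 20000/200 = 100
Step 4: unknown factor x
Product of known-step factors = 9600
Overall factor = 0.200 M / (0.00208 mM) = 96154
x = 96154 / 9600 = 10.0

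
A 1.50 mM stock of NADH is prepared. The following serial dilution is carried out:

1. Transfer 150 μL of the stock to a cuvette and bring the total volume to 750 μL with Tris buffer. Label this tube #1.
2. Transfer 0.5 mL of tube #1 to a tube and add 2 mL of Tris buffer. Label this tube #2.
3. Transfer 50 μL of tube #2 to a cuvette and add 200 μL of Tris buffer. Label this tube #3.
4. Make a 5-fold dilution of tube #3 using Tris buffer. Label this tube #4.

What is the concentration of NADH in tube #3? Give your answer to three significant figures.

0.0120 mM

Step 1: 150 μL brought to 750 μL → factor 750/150 = 5
Step 2: 0.5 mL + 2 mL = 2.5 mL total → factor 2.5/0.5 = 5
Step 3: 50 μL + 200 μL = 250 μL total → factor 250/50 = 5
Dilution factor through tube #3 = 5 × 5 × 5 = 125
[tube #3] = 1.50 mM / 125 = 0.0120 mM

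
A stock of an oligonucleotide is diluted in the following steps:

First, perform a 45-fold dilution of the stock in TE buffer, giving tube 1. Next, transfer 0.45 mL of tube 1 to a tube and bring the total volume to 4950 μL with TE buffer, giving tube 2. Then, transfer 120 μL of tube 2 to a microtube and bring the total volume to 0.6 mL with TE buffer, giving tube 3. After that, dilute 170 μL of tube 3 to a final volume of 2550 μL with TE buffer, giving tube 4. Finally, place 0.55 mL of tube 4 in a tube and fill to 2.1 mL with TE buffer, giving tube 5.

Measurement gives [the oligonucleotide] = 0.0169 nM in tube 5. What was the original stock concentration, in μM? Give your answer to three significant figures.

2.40 μM

Step 1: 45-fold → factor 45
Step 2: 0.45 mL brought to 4950 μL → factor 4.95/0.45 = 11
Step 3: 120 μL brought to 0.6 mL → factor 600/120 = 5
Step 4: 170 μL brought to 2550 μL → factor 2550/170 = 15
Step 5: 0.55 mL brought to 2.1 mL → factor 2.1/0.55 = 3.8182
Overall dilution factor = 45 × 11 × 5 × 15 × 3.8182 = 1.4175 × 10^5
Stock = 0.0169 nM × 1.4175 × 10^5 = 2396 nM = 2.40 μM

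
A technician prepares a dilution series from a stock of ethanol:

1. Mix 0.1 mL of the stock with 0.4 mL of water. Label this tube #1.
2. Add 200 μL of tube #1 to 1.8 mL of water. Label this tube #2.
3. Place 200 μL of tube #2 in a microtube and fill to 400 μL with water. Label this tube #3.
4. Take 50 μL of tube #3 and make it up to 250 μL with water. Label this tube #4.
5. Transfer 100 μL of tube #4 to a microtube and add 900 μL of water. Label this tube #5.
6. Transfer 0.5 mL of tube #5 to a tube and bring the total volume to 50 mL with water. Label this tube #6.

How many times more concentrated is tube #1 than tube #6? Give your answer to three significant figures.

1.00 × 10^5

Step 1: 0.1 mL + 0.4 mL = 0.5 mL total → factor 0.5/0.1 = 5
Step 2: 200 μL + 1.8 mL = 2000 μL total → factor 2000/200 = 10
Step 3: 200 μL brought to 400 μL → factor 400/200 = 2
Step 4: 50 μL brought to 250 μL → factor 250/50 = 5
Step 5: 100 μL + 900 μL = 1000 μL total → factor 1000/100 = 10
Step 6: 0.5 mL brought to 50 mL → factor 50/0.5 = 100
Dilution factor to tube #1 = 5; to tube #6 = 5 × 10^5
[tube #1]/[tube #6] = (factor to tube #6)/(factor to tube #1) = 5 × 10^5/5 = 1.00 × 10^5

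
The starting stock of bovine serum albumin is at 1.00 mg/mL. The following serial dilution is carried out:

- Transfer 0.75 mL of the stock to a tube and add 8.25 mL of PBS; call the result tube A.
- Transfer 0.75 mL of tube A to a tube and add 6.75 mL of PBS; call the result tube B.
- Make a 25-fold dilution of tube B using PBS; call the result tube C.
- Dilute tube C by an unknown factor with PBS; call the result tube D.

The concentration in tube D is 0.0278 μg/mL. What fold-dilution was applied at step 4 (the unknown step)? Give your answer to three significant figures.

Step 1: 0.75 mL + 8.25 mL = 9 mL total → factor 9/0.75 = 12
Step 2: 0.75 mL + 6.75 mL = 7.5 mL total → factor 7.5/0.75 = 10
Step 3: 25-fold → factor 25
Step 4: unknown factor x
Product of known-step factors = 3000
Overall factor = 1.00 mg/mL / (0.0278 μg/mL) = 35971
x = 35971 / 3000 = 12.0

12.0-fold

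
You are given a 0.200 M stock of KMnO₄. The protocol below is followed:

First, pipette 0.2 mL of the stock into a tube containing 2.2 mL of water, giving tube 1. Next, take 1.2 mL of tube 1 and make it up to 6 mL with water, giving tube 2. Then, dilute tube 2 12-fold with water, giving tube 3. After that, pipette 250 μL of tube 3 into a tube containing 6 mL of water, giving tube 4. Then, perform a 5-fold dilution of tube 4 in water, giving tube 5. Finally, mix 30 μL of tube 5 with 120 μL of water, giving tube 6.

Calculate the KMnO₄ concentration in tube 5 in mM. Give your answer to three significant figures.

0.00222 mM

Step 1: 0.2 mL + 2.2 mL = 2.4 mL total → factor 2.4/0.2 = 12
Step 2: 1.2 mL brought to 6 mL → factor 6/1.2 = 5
Step 3: 12-fold → factor 12
Step 4: 250 μL + 6 mL = 6250 μL total → factor 6250/250 = 25
Step 5: 5-fold → factor 5
Dilution factor through tube 5 = 12 × 5 × 12 × 25 × 5 = 90000
[tube 5] = 0.200 M / 90000 = 2.222 × 10^-6 M = 0.00222 mM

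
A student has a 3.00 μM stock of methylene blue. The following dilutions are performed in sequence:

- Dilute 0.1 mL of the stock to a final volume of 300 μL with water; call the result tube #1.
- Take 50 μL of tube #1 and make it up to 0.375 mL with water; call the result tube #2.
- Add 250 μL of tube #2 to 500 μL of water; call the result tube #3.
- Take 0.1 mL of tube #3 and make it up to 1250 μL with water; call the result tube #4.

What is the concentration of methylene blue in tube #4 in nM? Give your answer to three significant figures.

3.56 nM

Step 1: 0.1 mL brought to 300 μL → factor 0.3/0.1 = 3
Step 2: 50 μL brought to 0.375 mL → factor 375/50 = 7.5
Step 3: 250 μL + 500 μL = 750 μL total → factor 750/250 = 3
Step 4: 0.1 mL brought to 1250 μL → factor 1.25/0.1 = 12.5
Overall dilution factor = 3 × 7.5 × 3 × 12.5 = 843.75
Final = 3.00 μM / 843.75 = 0.003556 μM = 3.56 nM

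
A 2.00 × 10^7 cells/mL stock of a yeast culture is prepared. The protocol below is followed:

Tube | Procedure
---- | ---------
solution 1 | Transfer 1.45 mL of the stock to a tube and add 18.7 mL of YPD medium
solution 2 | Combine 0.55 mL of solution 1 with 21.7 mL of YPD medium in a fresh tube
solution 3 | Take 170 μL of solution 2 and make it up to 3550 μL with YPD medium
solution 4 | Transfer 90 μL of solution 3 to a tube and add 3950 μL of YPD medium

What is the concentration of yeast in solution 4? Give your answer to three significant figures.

Step 1: 1.45 mL + 18.7 mL = 20.15 mL total → factor 20.15/1.45 = 13.897
Step 2: 0.55 mL + 21.7 mL = 22.25 mL total → factor 22.25/0.55 = 40.455
Step 3: 170 μL brought to 3550 μL → factor 3550/170 = 20.882
Step 4: 90 μL + 3950 μL = 4040 μL total → factor 4040/90 = 44.889
Overall dilution factor = 13.897 × 40.455 × 20.882 × 44.889 = 5.2698 × 10^5
Final = 2.00 × 10^7 cells/mL / 5.2698 × 10^5 = 38.0 cells/mL

38.0 cells/mL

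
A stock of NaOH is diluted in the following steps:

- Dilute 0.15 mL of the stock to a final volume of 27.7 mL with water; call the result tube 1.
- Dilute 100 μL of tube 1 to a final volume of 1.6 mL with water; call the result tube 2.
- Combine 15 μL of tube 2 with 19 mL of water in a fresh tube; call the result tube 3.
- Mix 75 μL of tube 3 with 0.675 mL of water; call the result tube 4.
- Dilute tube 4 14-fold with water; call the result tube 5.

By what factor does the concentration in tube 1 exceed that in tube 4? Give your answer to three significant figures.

Step 1: 0.15 mL brought to 27.7 mL → factor 27.7/0.15 = 184.67
Step 2: 100 μL brought to 1.6 mL → factor 1600/100 = 16
Step 3: 15 μL + 19 mL = 19015 μL total → factor 19015/15 = 1267.7
Step 4: 75 μL + 0.675 mL = 750 μL total → factor 750/75 = 10
Dilution factor to tube 1 = 184.67; to tube 4 = 3.7455 × 10^7
[tube 1]/[tube 4] = (factor to tube 4)/(factor to tube 1) = 3.7455 × 10^7/184.67 = 2.03 × 10^5

2.03 × 10^5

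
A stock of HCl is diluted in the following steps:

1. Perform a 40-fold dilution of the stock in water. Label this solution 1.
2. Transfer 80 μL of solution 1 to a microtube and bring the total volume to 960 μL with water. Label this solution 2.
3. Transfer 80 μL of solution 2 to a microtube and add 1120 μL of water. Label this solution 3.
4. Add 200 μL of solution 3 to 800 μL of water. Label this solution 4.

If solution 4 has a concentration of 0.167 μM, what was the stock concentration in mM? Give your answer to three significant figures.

6.01 mM

Step 1: 40-fold → factor 40
Step 2: 80 μL brought to 960 μL → factor 960/80 = 12
Step 3: 80 μL + 1120 μL = 1200 μL total → factor 1200/80 = 15
Step 4: 200 μL + 800 μL = 1000 μL total → factor 1000/200 = 5
Overall dilution factor = 40 × 12 × 15 × 5 = 36000
Stock = 0.167 μM × 36000 = 6012 μM = 6.01 mM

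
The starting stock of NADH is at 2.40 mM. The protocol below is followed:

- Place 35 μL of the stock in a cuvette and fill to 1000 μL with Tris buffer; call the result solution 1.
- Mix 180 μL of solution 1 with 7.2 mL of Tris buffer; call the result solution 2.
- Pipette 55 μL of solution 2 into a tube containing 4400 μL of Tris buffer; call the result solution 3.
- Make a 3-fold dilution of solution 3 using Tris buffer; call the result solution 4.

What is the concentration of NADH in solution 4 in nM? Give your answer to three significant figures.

Step 1: 35 μL brought to 1000 μL → factor 1000/35 = 28.571
Step 2: 180 μL + 7.2 mL = 7380 μL total → factor 7380/180 = 41
Step 3: 55 μL + 4400 μL = 4455 μL total → factor 4455/55 = 81
Step 4: 3-fold → factor 3
Overall dilution factor = 28.571 × 41 × 81 × 3 = 2.8466 × 10^5
Final = 2.40 mM / 2.8466 × 10^5 = 8.431 × 10^-6 mM = 8.43 nM

8.43 nM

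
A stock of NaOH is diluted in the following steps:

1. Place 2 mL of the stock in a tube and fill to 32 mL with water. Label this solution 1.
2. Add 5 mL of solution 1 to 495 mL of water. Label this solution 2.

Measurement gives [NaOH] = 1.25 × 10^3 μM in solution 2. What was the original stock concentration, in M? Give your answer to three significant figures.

2.00 M

Step 1: 2 mL brought to 32 mL → factor 32/2 = 16
Step 2: 5 mL + 495 mL = 500 mL total → factor 500/5 = 100
Overall dilution factor = 16 × 100 = 1600
Stock = 1.25 × 10^3 μM × 1600 = 2.000 × 10^6 μM = 2.00 M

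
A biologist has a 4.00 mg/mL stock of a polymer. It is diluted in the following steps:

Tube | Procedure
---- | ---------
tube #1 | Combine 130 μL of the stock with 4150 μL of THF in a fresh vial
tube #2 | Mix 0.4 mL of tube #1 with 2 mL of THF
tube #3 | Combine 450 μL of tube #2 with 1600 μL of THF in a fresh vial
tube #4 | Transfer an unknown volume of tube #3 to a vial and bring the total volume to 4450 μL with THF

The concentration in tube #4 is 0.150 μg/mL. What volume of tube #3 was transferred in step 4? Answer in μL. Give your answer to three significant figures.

Step 1: 130 μL + 4150 μL = 4280 μL total → factor 4280/130 = 32.923
Step 2: 0.4 mL + 2 mL = 2.4 mL total → factor 2.4/0.4 = 6
Step 3: 450 μL + 1600 μL = 2050 μL total → factor 2050/450 = 4.5556
Step 4: v brought to 4450 μL → factor = 4450 μL/v
Product of known-step factors = 899.9
Overall factor = 4.00 mg/mL / (0.150 μg/mL) = 26667
Step-4 factor = 26667 / 899.9 = 29.633
v = 4450 μL / 29.633 = 150 μL

150 μL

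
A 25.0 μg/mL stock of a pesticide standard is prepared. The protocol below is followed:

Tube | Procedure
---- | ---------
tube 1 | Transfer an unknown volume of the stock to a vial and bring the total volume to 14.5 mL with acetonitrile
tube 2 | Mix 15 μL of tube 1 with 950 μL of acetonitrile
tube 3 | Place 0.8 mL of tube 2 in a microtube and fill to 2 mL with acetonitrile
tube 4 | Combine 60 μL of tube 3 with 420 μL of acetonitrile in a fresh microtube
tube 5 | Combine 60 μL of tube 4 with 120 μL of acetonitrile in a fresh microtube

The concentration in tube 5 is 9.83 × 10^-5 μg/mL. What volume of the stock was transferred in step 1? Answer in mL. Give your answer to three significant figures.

Step 1: v brought to 14.5 mL → factor = 14.5 mL/v
Step 2: 15 μL + 950 μL = 965 μL total → factor 965/15 = 64.333
Step 3: 0.8 mL brought to 2 mL → factor 2/0.8 = 2.5
Step 4: 60 μL + 420 μL = 480 μL total → factor 480/60 = 8
Step 5: 60 μL + 120 μL = 180 μL total → factor 180/60 = 3
Product of known-step factors = 3860
Overall factor = 25.0 μg/mL / (9.83 × 10^-5 μg/mL) = 2.5432 × 10^5
Step-1 factor = 2.5432 × 10^5 / 3860 = 65.887
v = 14.5 mL / 65.887 = 0.220 mL

0.220 mL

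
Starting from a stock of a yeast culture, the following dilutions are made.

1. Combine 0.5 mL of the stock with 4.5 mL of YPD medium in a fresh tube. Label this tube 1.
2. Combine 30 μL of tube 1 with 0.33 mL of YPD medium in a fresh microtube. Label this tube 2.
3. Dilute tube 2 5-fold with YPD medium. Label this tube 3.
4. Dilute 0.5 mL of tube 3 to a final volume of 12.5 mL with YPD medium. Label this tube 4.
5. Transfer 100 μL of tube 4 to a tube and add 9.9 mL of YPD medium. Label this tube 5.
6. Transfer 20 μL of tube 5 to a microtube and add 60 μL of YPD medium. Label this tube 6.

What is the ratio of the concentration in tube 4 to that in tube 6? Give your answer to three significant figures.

400

Step 1: 0.5 mL + 4.5 mL = 5 mL total → factor 5/0.5 = 10
Step 2: 30 μL + 0.33 mL = 360 μL total → factor 360/30 = 12
Step 3: 5-fold → factor 5
Step 4: 0.5 mL brought to 12.5 mL → factor 12.5/0.5 = 25
Step 5: 100 μL + 9.9 mL = 10000 μL total → factor 10000/100 = 100
Step 6: 20 μL + 60 μL = 80 μL total → factor 80/20 = 4
Dilution factor to tube 4 = 15000; to tube 6 = 6 × 10^6
[tube 4]/[tube 6] = (factor to tube 6)/(factor to tube 4) = 6 × 10^6/15000 = 400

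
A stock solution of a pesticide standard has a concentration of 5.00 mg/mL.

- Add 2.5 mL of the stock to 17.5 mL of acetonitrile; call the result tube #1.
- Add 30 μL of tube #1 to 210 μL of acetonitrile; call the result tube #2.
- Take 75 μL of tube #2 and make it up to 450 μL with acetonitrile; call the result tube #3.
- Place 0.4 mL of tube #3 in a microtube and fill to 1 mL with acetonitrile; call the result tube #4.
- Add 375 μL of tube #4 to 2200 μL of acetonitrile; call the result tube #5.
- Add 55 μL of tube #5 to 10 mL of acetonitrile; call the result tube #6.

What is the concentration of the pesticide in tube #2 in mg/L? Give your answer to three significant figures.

Step 1: 2.5 mL + 17.5 mL = 20 mL total → factor 20/2.5 = 8
Step 2: 30 μL + 210 μL = 240 μL total → factor 240/30 = 8
Dilution factor through tube #2 = 8 × 8 = 64
[tube #2] = 5.00 mg/mL / 64 = 0.07812 mg/mL = 78.1 mg/L

78.1 mg/L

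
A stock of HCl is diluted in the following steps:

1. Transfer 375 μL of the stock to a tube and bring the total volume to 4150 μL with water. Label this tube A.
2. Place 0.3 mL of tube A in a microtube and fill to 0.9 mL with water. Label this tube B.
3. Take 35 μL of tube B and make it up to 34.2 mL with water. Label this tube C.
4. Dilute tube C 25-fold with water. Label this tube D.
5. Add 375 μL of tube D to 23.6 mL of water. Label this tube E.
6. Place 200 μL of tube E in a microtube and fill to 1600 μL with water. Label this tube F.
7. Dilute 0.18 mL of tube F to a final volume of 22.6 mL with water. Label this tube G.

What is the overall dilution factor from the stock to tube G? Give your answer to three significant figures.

Step 1: 375 μL brought to 4150 μL → factor 4150/375 = 11.067
Step 2: 0.3 mL brought to 0.9 mL → factor 0.9/0.3 = 3
Step 3: 35 μL brought to 34.2 mL → factor 34200/35 = 977.14
Step 4: 25-fold → factor 25
Step 5: 375 μL + 23.6 mL = 23975 μL total → factor 23975/375 = 63.933
Step 6: 200 μL brought to 1600 μL → factor 1600/200 = 8
Step 7: 0.18 mL brought to 22.6 mL → factor 22.6/0.18 = 125.56
Overall dilution factor = 11.067 × 3 × 977.14 × 25 × 63.933 × 8 × 125.56 = 5.2082 × 10^10

5.21 × 10^10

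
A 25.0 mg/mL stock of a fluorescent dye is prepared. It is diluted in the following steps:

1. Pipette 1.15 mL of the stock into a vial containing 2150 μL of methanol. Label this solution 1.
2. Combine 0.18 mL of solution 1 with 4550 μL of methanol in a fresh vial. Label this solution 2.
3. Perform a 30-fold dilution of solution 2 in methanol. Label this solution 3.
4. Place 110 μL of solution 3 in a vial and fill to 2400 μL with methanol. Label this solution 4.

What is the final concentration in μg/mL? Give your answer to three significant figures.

0.507 μg/mL

Step 1: 1.15 mL + 2150 μL = 3.3 mL total → factor 3.3/1.15 = 2.8696
Step 2: 0.18 mL + 4550 μL = 4.73 mL total → factor 4.73/0.18 = 26.278
Step 3: 30-fold → factor 30
Step 4: 110 μL brought to 2400 μL → factor 2400/110 = 21.818
Overall dilution factor = 2.8696 × 26.278 × 30 × 21.818 = 49357
Final = 25.0 mg/mL / 49357 = 0.0005065 mg/mL = 0.507 μg/mL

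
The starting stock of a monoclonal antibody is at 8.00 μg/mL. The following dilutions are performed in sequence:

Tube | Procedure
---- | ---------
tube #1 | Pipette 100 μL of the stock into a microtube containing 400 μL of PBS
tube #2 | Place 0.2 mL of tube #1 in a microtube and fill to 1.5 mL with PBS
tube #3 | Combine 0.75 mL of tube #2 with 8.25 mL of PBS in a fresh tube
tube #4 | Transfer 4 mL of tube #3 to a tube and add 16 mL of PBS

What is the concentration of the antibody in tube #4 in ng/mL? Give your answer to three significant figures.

Step 1: 100 μL + 400 μL = 500 μL total → factor 500/100 = 5
Step 2: 0.2 mL brought to 1.5 mL → factor 1.5/0.2 = 7.5
Step 3: 0.75 mL + 8.25 mL = 9 mL total → factor 9/0.75 = 12
Step 4: 4 mL + 16 mL = 20 mL total → factor 20/4 = 5
Overall dilution factor = 5 × 7.5 × 12 × 5 = 2250
Final = 8.00 μg/mL / 2250 = 0.003556 μg/mL = 3.56 ng/mL

3.56 ng/mL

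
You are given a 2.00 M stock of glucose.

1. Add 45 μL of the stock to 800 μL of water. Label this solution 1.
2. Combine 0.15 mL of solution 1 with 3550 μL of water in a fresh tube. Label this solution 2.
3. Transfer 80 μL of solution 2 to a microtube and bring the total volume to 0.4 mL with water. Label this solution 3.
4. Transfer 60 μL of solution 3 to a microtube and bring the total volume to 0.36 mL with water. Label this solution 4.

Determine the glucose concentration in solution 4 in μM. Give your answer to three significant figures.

144 μM

Step 1: 45 μL + 800 μL = 845 μL total → factor 845/45 = 18.778
Step 2: 0.15 mL + 3550 μL = 3.7 mL total → factor 3.7/0.15 = 24.667
Step 3: 80 μL brought to 0.4 mL → factor 400/80 = 5
Step 4: 60 μL brought to 0.36 mL → factor 360/60 = 6
Overall dilution factor = 18.778 × 24.667 × 5 × 6 = 13896
Final = 2.00 M / 13896 = 0.0001439 M = 144 μM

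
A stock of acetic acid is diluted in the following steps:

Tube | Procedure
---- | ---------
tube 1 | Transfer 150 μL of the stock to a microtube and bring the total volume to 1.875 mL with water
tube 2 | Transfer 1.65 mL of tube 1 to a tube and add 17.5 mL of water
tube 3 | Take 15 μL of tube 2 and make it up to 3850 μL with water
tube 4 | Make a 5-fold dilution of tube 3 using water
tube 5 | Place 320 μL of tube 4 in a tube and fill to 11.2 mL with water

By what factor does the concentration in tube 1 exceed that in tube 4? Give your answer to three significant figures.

Step 1: 150 μL brought to 1.875 mL → factor 1875/150 = 12.5
Step 2: 1.65 mL + 17.5 mL = 19.15 mL total → factor 19.15/1.65 = 11.606
Step 3: 15 μL brought to 3850 μL → factor 3850/15 = 256.67
Step 4: 5-fold → factor 5
Dilution factor to tube 1 = 12.5; to tube 4 = 1.8618 × 10^5
[tube 1]/[tube 4] = (factor to tube 4)/(factor to tube 1) = 1.8618 × 10^5/12.5 = 1.49 × 10^4

1.49 × 10^4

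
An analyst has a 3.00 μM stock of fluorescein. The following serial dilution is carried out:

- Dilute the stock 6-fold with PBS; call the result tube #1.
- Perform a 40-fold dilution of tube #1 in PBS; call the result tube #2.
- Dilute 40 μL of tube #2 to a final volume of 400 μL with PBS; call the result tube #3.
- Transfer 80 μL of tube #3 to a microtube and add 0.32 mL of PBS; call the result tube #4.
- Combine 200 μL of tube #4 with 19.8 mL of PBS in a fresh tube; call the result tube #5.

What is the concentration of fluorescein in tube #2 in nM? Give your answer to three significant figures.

12.5 nM

Step 1: 6-fold → factor 6
Step 2: 40-fold → factor 40
Dilution factor through tube #2 = 6 × 40 = 240
[tube #2] = 3.00 μM / 240 = 0.01250 μM = 12.5 nM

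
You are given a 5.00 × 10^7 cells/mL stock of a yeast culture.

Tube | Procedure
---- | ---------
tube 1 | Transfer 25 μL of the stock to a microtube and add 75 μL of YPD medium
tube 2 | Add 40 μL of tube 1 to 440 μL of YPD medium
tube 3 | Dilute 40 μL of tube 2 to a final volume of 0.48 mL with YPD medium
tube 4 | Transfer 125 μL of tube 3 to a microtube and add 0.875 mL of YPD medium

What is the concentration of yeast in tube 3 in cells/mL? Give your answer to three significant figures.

Step 1: 25 μL + 75 μL = 100 μL total → factor 100/25 = 4
Step 2: 40 μL + 440 μL = 480 μL total → factor 480/40 = 12
Step 3: 40 μL brought to 0.48 mL → factor 480/40 = 12
Dilution factor through tube 3 = 4 × 12 × 12 = 576
[tube 3] = 5.00 × 10^7 cells/mL / 576 = 8.68 × 10^4 cells/mL

8.68 × 10^4 cells/mL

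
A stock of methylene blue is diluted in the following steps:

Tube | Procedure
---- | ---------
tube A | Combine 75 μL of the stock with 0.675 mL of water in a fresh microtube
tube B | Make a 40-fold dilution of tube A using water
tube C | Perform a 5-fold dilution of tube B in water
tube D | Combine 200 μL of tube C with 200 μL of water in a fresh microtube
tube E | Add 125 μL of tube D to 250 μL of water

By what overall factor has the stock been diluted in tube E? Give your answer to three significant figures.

1.20 × 10^4

Step 1: 75 μL + 0.675 mL = 750 μL total → factor 750/75 = 10
Step 2: 40-fold → factor 40
Step 3: 5-fold → factor 5
Step 4: 200 μL + 200 μL = 400 μL total → factor 400/200 = 2
Step 5: 125 μL + 250 μL = 375 μL total → factor 375/125 = 3
Overall dilution factor = 10 × 40 × 5 × 2 × 3 = 12000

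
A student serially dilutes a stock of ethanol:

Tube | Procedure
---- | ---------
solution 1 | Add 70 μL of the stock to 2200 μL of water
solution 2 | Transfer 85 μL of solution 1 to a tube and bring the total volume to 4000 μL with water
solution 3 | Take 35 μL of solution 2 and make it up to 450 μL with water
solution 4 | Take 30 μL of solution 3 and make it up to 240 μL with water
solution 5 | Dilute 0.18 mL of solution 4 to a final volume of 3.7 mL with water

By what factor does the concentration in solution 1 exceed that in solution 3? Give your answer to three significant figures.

605

Step 1: 70 μL + 2200 μL = 2270 μL total → factor 2270/70 = 32.429
Step 2: 85 μL brought to 4000 μL → factor 4000/85 = 47.059
Step 3: 35 μL brought to 450 μL → factor 450/35 = 12.857
Dilution factor to solution 1 = 32.429; to solution 3 = 19621
[solution 1]/[solution 3] = (factor to solution 3)/(factor to solution 1) = 19621/32.429 = 605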